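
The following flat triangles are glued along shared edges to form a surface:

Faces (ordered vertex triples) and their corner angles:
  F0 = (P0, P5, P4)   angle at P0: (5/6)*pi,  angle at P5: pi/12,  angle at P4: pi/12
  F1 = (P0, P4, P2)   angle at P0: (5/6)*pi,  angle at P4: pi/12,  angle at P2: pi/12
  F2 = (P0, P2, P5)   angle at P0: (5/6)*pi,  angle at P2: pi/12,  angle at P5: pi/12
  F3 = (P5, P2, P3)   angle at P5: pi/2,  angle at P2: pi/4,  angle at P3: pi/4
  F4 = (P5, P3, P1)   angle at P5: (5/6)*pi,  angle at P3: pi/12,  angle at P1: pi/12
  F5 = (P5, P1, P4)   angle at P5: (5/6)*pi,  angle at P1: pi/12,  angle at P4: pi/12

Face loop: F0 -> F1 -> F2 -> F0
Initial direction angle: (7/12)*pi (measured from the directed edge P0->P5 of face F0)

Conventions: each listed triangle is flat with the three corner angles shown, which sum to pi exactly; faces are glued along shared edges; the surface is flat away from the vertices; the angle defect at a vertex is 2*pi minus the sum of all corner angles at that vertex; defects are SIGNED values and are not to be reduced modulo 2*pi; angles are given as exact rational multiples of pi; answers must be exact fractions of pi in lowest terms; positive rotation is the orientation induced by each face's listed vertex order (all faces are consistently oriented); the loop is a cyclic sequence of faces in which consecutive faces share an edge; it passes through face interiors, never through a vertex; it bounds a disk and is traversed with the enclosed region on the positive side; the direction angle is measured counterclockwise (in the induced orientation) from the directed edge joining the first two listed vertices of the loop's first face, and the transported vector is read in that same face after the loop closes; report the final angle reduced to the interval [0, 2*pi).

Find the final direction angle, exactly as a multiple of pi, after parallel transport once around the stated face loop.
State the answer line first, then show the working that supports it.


Answer: final direction angle = pi/12

enclosed vertex P0: corner angles sum to (5/2)*pi, defect = 2*pi - (5/2)*pi = -pi/2
transport around the loop rotates by the sum of enclosed defects; add to the initial angle mod 2*pi
final angle = (7/12)*pi - pi/2 = pi/12 (mod 2*pi)


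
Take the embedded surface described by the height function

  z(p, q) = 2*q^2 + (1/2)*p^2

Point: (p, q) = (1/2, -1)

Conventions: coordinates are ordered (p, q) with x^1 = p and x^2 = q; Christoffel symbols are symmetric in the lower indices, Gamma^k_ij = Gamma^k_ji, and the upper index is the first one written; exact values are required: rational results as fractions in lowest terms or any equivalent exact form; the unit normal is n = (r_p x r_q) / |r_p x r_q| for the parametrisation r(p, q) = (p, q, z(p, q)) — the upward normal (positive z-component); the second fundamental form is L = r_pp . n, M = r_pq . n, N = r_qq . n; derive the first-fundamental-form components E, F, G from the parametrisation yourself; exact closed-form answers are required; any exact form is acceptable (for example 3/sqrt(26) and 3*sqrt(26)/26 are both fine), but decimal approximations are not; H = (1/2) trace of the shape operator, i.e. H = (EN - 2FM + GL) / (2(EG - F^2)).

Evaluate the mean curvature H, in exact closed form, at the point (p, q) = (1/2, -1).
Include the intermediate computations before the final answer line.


z_p = 1/2, z_q = -4, z_pp = 1, z_pq = 0, z_qq = 4
E = 5/4, F = -2, G = 17; answer radicand W^2 = 69/4
unnormalised second-form numerators: l = 1, m = 0, n = 4; L = l/sqrt(69/4), and similarly M = m/sqrt(W^2), N = n/sqrt(W^2)
H = (E*n - 2*F*m + G*l) / (2*(EG - F^2)*sqrt(W^2)); E*n - 2*F*m + G*l = 22, EG - F^2 = 69/4, so H = (44/69)/sqrt(69/4)

Answer: H = 88*sqrt(69)/4761


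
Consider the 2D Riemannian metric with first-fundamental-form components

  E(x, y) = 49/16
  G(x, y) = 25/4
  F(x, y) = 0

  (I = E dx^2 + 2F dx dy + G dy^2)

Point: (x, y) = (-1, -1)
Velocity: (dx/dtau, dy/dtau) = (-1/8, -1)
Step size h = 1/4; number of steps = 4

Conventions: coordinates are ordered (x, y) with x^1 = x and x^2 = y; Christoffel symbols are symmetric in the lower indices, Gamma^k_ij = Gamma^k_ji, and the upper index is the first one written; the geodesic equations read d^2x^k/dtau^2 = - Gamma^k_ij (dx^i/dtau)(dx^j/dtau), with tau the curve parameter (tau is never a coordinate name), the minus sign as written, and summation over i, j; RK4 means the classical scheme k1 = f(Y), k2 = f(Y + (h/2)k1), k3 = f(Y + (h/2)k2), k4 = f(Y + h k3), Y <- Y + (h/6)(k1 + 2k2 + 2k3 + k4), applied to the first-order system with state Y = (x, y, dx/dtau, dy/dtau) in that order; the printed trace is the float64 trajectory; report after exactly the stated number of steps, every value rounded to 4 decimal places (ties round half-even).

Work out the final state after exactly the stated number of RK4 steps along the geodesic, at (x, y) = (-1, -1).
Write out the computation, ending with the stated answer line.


f(Y) = (dx/dtau, dy/dtau, -Gamma^x_ij Y'^i Y'^j, -Gamma^y_ij Y'^i Y'^j) with the Gammas evaluated at the stage position; h = 0.250000; intermediate values shown to 6 dp
step 0: x = -1.0000, y = -1.0000, dx/dtau = -0.1250, dy/dtau = -1.0000
step 1:
  k1: at (x, y) = (-1.000000, -1.000000), (dx/dtau, dy/dtau) = (-0.125000, -1.000000); Gamma_xxx = 0.000000, Gamma_xxy = 0.000000, Gamma_xyy = 0.000000, Gamma_yxx = 0.000000, Gamma_yxy = 0.000000, Gamma_yyy = 0.000000; k1 = (-0.125000, -1.000000, 0.000000, 0.000000)
  k2: at (x, y) = (-1.015625, -1.125000), (dx/dtau, dy/dtau) = (-0.125000, -1.000000); Gamma_xxx = 0.000000, Gamma_xxy = 0.000000, Gamma_xyy = 0.000000, Gamma_yxx = 0.000000, Gamma_yxy = 0.000000, Gamma_yyy = 0.000000; k2 = (-0.125000, -1.000000, 0.000000, 0.000000)
  k3: at (x, y) = (-1.015625, -1.125000), (dx/dtau, dy/dtau) = (-0.125000, -1.000000); Gamma_xxx = 0.000000, Gamma_xxy = 0.000000, Gamma_xyy = 0.000000, Gamma_yxx = 0.000000, Gamma_yxy = 0.000000, Gamma_yyy = 0.000000; k3 = (-0.125000, -1.000000, 0.000000, 0.000000)
  k4: at (x, y) = (-1.031250, -1.250000), (dx/dtau, dy/dtau) = (-0.125000, -1.000000); Gamma_xxx = 0.000000, Gamma_xxy = 0.000000, Gamma_xyy = 0.000000, Gamma_yxx = 0.000000, Gamma_yxy = 0.000000, Gamma_yyy = 0.000000; k4 = (-0.125000, -1.000000, 0.000000, 0.000000)
  Y <- Y + (h/6)(k1 + 2k2 + 2k3 + k4): x = -1.0312, y = -1.2500, dx/dtau = -0.1250, dy/dtau = -1.0000
step 2:
  k1: at (x, y) = (-1.031250, -1.250000), (dx/dtau, dy/dtau) = (-0.125000, -1.000000); Gamma_xxx = 0.000000, Gamma_xxy = 0.000000, Gamma_xyy = 0.000000, Gamma_yxx = 0.000000, Gamma_yxy = 0.000000, Gamma_yyy = 0.000000; k1 = (-0.125000, -1.000000, 0.000000, 0.000000)
  k2: at (x, y) = (-1.046875, -1.375000), (dx/dtau, dy/dtau) = (-0.125000, -1.000000); Gamma_xxx = 0.000000, Gamma_xxy = 0.000000, Gamma_xyy = 0.000000, Gamma_yxx = 0.000000, Gamma_yxy = 0.000000, Gamma_yyy = 0.000000; k2 = (-0.125000, -1.000000, 0.000000, 0.000000)
  k3: at (x, y) = (-1.046875, -1.375000), (dx/dtau, dy/dtau) = (-0.125000, -1.000000); Gamma_xxx = 0.000000, Gamma_xxy = 0.000000, Gamma_xyy = 0.000000, Gamma_yxx = 0.000000, Gamma_yxy = 0.000000, Gamma_yyy = 0.000000; k3 = (-0.125000, -1.000000, 0.000000, 0.000000)
  k4: at (x, y) = (-1.062500, -1.500000), (dx/dtau, dy/dtau) = (-0.125000, -1.000000); Gamma_xxx = 0.000000, Gamma_xxy = 0.000000, Gamma_xyy = 0.000000, Gamma_yxx = 0.000000, Gamma_yxy = 0.000000, Gamma_yyy = 0.000000; k4 = (-0.125000, -1.000000, 0.000000, 0.000000)
  Y <- Y + (h/6)(k1 + 2k2 + 2k3 + k4): x = -1.0625, y = -1.5000, dx/dtau = -0.1250, dy/dtau = -1.0000
step 3:
  k1: at (x, y) = (-1.062500, -1.500000), (dx/dtau, dy/dtau) = (-0.125000, -1.000000); Gamma_xxx = 0.000000, Gamma_xxy = 0.000000, Gamma_xyy = 0.000000, Gamma_yxx = 0.000000, Gamma_yxy = 0.000000, Gamma_yyy = 0.000000; k1 = (-0.125000, -1.000000, 0.000000, 0.000000)
  k2: at (x, y) = (-1.078125, -1.625000), (dx/dtau, dy/dtau) = (-0.125000, -1.000000); Gamma_xxx = 0.000000, Gamma_xxy = 0.000000, Gamma_xyy = 0.000000, Gamma_yxx = 0.000000, Gamma_yxy = 0.000000, Gamma_yyy = 0.000000; k2 = (-0.125000, -1.000000, 0.000000, 0.000000)
  k3: at (x, y) = (-1.078125, -1.625000), (dx/dtau, dy/dtau) = (-0.125000, -1.000000); Gamma_xxx = 0.000000, Gamma_xxy = 0.000000, Gamma_xyy = 0.000000, Gamma_yxx = 0.000000, Gamma_yxy = 0.000000, Gamma_yyy = 0.000000; k3 = (-0.125000, -1.000000, 0.000000, 0.000000)
  k4: at (x, y) = (-1.093750, -1.750000), (dx/dtau, dy/dtau) = (-0.125000, -1.000000); Gamma_xxx = 0.000000, Gamma_xxy = 0.000000, Gamma_xyy = 0.000000, Gamma_yxx = 0.000000, Gamma_yxy = 0.000000, Gamma_yyy = 0.000000; k4 = (-0.125000, -1.000000, 0.000000, 0.000000)
  Y <- Y + (h/6)(k1 + 2k2 + 2k3 + k4): x = -1.0938, y = -1.7500, dx/dtau = -0.1250, dy/dtau = -1.0000
step 4:
  k1: at (x, y) = (-1.093750, -1.750000), (dx/dtau, dy/dtau) = (-0.125000, -1.000000); Gamma_xxx = 0.000000, Gamma_xxy = 0.000000, Gamma_xyy = 0.000000, Gamma_yxx = 0.000000, Gamma_yxy = 0.000000, Gamma_yyy = 0.000000; k1 = (-0.125000, -1.000000, 0.000000, 0.000000)
  k2: at (x, y) = (-1.109375, -1.875000), (dx/dtau, dy/dtau) = (-0.125000, -1.000000); Gamma_xxx = 0.000000, Gamma_xxy = 0.000000, Gamma_xyy = 0.000000, Gamma_yxx = 0.000000, Gamma_yxy = 0.000000, Gamma_yyy = 0.000000; k2 = (-0.125000, -1.000000, 0.000000, 0.000000)
  k3: at (x, y) = (-1.109375, -1.875000), (dx/dtau, dy/dtau) = (-0.125000, -1.000000); Gamma_xxx = 0.000000, Gamma_xxy = 0.000000, Gamma_xyy = 0.000000, Gamma_yxx = 0.000000, Gamma_yxy = 0.000000, Gamma_yyy = 0.000000; k3 = (-0.125000, -1.000000, 0.000000, 0.000000)
  k4: at (x, y) = (-1.125000, -2.000000), (dx/dtau, dy/dtau) = (-0.125000, -1.000000); Gamma_xxx = 0.000000, Gamma_xxy = 0.000000, Gamma_xyy = 0.000000, Gamma_yxx = 0.000000, Gamma_yxy = 0.000000, Gamma_yyy = 0.000000; k4 = (-0.125000, -1.000000, 0.000000, 0.000000)
  Y <- Y + (h/6)(k1 + 2k2 + 2k3 + k4): x = -1.1250, y = -2.0000, dx/dtau = -0.1250, dy/dtau = -1.0000

Answer: x = -1.1250, y = -2.0000, dx/dtau = -0.1250, dy/dtau = -1.0000


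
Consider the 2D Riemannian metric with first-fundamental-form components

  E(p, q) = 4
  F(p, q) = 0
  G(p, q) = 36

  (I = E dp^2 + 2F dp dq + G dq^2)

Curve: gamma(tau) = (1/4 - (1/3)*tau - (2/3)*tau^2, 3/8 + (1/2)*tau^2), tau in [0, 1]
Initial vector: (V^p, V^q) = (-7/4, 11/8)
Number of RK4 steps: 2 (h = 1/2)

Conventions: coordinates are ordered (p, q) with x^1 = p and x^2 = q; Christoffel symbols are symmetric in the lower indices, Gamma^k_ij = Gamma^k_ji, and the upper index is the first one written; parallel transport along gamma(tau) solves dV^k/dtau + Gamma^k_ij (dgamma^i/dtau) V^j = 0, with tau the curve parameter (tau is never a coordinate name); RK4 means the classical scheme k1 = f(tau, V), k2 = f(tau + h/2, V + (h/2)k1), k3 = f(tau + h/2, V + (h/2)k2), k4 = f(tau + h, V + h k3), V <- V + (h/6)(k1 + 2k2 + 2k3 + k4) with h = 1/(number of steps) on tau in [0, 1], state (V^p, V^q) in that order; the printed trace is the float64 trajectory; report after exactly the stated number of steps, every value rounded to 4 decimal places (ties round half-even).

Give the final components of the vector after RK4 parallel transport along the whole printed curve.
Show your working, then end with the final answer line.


gamma'(tau) = (-1/3 - (4/3)*tau, tau); f(tau, V)^k = -Gamma^k_ij(gamma(tau)) gamma'^i(tau) V^j; h = 1/2; intermediate values shown to 6 dp
curve data and Christoffel symbols at the stage parameters:
  tau = 0.000000: gamma = (0.250000, 0.375000), gamma' = (-0.333333, 0.000000); Gamma_ppp = 0.000000, Gamma_ppq = 0.000000, Gamma_pqq = 0.000000, Gamma_qpp = 0.000000, Gamma_qpq = 0.000000, Gamma_qqq = 0.000000
  tau = 0.250000: gamma = (0.125000, 0.406250), gamma' = (-0.666667, 0.250000); Gamma_ppp = 0.000000, Gamma_ppq = 0.000000, Gamma_pqq = 0.000000, Gamma_qpp = 0.000000, Gamma_qpq = 0.000000, Gamma_qqq = 0.000000
  tau = 0.500000: gamma = (-0.083333, 0.500000), gamma' = (-1.000000, 0.500000); Gamma_ppp = 0.000000, Gamma_ppq = 0.000000, Gamma_pqq = 0.000000, Gamma_qpp = 0.000000, Gamma_qpq = 0.000000, Gamma_qqq = 0.000000
  tau = 0.750000: gamma = (-0.375000, 0.656250), gamma' = (-1.333333, 0.750000); Gamma_ppp = 0.000000, Gamma_ppq = 0.000000, Gamma_pqq = 0.000000, Gamma_qpp = 0.000000, Gamma_qpq = 0.000000, Gamma_qqq = 0.000000
  tau = 1.000000: gamma = (-0.750000, 0.875000), gamma' = (-1.666667, 1.000000); Gamma_ppp = 0.000000, Gamma_ppq = 0.000000, Gamma_pqq = 0.000000, Gamma_qpp = 0.000000, Gamma_qpq = 0.000000, Gamma_qqq = 0.000000
step 0: V^p = -1.7500, V^q = 1.3750
step 1: k1 = (0.000000, 0.000000), k2 = (0.000000, 0.000000), k3 = (0.000000, 0.000000), k4 = (0.000000, 0.000000); V <- V + (h/6)(k1 + 2k2 + 2k3 + k4): V^p = -1.7500, V^q = 1.3750
step 2: k1 = (0.000000, 0.000000), k2 = (0.000000, 0.000000), k3 = (0.000000, 0.000000), k4 = (0.000000, 0.000000); V <- V + (h/6)(k1 + 2k2 + 2k3 + k4): V^p = -1.7500, V^q = 1.3750

Answer: V^p = -1.7500, V^q = 1.3750


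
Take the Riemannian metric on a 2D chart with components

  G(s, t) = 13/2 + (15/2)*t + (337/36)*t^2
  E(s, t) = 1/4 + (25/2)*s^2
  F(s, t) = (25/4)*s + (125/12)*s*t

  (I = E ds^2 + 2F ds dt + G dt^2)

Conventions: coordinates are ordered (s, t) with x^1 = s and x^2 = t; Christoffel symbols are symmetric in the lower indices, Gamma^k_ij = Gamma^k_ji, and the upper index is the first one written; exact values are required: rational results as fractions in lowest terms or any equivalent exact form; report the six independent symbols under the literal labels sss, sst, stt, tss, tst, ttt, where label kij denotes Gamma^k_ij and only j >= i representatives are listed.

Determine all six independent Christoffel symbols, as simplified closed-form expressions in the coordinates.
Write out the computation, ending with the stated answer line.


E = 1/4 + (25/2)*s^2; F = (25/4)*s + (125/12)*s*t; G = 13/2 + (15/2)*t + (337/36)*t^2
Gamma^k_ij = (1/2) g^{kl} (d_i g_jl + d_j g_il - d_l g_ij), with g^inv = (1/(EG-F^2)) [[G, -F], [-F, E]]
first partials: E_s = 25*s, E_t = 0, F_s = 25/4 + (125/12)*t, F_t = (125/12)*s, G_s = 0, G_t = 15/2 + (337/18)*t
D = EG - F^2 = 13/8 + (15/8)*t + (337/144)*t^2 + (675/16)*s^2 - (875/24)*s^2*t + (1225/144)*s^2*t^2
expanded: Gamma^s_ss = (G E_s - 2F F_s + F E_t)/(2D), Gamma^s_st = (G E_t - F G_s)/(2D), Gamma^s_tt = (2G F_t - G G_s - F G_t)/(2D), Gamma^t_ss = (2E F_s - E E_t - F E_s)/(2D), Gamma^t_st = (E G_s - F E_t)/(2D), Gamma^t_tt = (E G_t - 2F F_t + F G_s)/(2D); substitute and cancel common factors

Answer: Gamma_sss = (1225*s*t^2 - 5250*s*t + 6075*s)/(1225*s^2*t^2 - 5250*s^2*t + 6075*s^2 + 337*t^2 + 270*t + 234), Gamma_sst = 0, Gamma_stt = (-2800*s*t + 6375*s)/(1225*s^2*t^2 - 5250*s^2*t + 6075*s^2 + 337*t^2 + 270*t + 234), Gamma_tss = (375*t + 225)/(1225*s^2*t^2 - 5250*s^2*t + 6075*s^2 + 337*t^2 + 270*t + 234), Gamma_tst = 0, Gamma_ttt = (1225*s^2*t - 2625*s^2 + 337*t + 135)/(1225*s^2*t^2 - 5250*s^2*t + 6075*s^2 + 337*t^2 + 270*t + 234)


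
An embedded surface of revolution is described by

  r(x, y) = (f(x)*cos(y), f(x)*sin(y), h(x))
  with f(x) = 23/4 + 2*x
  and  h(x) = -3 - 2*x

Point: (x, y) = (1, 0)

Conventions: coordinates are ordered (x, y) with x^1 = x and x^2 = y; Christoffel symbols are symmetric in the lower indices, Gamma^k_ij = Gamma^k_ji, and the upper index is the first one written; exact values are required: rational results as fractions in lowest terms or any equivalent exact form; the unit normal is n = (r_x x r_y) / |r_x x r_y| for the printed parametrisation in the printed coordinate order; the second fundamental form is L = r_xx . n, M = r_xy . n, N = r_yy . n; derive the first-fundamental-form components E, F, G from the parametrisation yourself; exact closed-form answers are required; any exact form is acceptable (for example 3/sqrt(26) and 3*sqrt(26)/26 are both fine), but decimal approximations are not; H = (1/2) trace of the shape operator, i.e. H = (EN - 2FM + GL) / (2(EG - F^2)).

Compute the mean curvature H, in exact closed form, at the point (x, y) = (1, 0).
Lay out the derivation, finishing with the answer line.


f = 31/4, f' = 2, f'' = 0, h' = -2, h'' = 0
E = 8, F = 0, G = 961/16; answer radicand W^2 = 8
unnormalised second-form numerators: l = 0, m = 0, n = -31/2; L = l/sqrt(8), and similarly M = m/sqrt(W^2), N = n/sqrt(W^2)
H = (E*n - 2*F*m + G*l) / (2*(EG - F^2)*sqrt(W^2)); E*n - 2*F*m + G*l = -124, EG - F^2 = 961/2, so H = (-4/31)/sqrt(8)

Answer: H = -sqrt(2)/31


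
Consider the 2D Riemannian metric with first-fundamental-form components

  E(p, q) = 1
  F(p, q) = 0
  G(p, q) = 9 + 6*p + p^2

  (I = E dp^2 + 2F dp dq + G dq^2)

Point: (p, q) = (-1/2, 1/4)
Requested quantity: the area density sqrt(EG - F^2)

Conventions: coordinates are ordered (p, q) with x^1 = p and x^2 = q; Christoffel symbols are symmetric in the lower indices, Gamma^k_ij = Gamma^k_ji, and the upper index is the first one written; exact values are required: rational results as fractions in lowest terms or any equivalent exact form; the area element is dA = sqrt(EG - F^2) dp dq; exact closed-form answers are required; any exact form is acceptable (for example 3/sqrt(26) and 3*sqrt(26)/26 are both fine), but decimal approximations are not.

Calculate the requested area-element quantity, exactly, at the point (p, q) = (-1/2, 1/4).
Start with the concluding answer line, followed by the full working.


Answer: sqrt(EG - F^2) = 5/2

E = 1, F = 0, G = 25/4; EG - F^2 = 25/4


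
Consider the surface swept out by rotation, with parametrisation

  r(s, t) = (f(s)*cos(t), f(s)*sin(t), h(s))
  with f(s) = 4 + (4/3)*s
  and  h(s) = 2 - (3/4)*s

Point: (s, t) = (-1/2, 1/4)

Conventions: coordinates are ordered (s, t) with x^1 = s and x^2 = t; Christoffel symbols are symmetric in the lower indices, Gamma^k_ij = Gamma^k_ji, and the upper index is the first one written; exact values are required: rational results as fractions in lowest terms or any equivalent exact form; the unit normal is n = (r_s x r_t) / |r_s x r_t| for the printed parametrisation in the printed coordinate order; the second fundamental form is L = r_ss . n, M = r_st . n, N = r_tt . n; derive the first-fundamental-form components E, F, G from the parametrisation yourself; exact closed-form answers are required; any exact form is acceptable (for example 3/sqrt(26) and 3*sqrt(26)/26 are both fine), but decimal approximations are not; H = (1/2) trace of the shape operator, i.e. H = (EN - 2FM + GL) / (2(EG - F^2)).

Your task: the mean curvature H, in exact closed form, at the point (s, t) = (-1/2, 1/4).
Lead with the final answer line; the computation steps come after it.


Answer: H = -27*sqrt(337)/6740

f = 10/3, f' = 4/3, f'' = 0, h' = -3/4, h'' = 0
E = 337/144, F = 0, G = 100/9; answer radicand W^2 = 337/144
unnormalised second-form numerators: l = 0, m = 0, n = -5/2; L = l/sqrt(337/144), and similarly M = m/sqrt(W^2), N = n/sqrt(W^2)
H = (E*n - 2*F*m + G*l) / (2*(EG - F^2)*sqrt(W^2)); E*n - 2*F*m + G*l = -1685/288, EG - F^2 = 8425/324, so H = (-9/80)/sqrt(337/144)


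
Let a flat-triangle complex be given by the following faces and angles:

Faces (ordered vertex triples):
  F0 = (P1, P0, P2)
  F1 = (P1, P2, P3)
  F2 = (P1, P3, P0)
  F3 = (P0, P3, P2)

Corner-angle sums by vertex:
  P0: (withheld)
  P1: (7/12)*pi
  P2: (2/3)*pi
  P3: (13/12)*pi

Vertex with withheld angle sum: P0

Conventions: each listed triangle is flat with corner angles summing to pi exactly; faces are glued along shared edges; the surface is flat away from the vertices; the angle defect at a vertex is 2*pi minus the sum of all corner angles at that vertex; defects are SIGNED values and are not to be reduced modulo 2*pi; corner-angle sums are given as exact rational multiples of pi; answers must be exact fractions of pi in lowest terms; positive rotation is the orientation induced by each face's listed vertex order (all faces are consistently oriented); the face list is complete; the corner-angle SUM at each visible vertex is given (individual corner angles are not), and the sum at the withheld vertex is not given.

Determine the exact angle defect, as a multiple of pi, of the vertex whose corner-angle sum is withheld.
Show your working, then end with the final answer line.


V = 4, E = 6, F = 4; chi = V - E + F = 2
Gauss-Bonnet: total defect = 2*pi*chi = 4*pi; visible defects sum to (11/3)*pi

Answer: defect(P0) = pi/3


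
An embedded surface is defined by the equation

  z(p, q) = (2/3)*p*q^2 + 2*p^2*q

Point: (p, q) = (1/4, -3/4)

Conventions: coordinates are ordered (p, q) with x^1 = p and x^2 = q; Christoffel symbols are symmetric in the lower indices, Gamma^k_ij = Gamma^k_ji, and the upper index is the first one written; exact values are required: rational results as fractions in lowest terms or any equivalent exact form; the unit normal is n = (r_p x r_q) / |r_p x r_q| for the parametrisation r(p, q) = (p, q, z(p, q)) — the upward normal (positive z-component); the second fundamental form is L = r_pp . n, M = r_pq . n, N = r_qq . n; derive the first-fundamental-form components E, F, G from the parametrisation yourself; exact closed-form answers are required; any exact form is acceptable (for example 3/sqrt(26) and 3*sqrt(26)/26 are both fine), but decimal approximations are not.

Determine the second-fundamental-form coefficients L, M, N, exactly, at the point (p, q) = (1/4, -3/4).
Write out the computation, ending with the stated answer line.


z_p = -3/8, z_q = -1/8, z_pp = -3, z_pq = 0, z_qq = 1/3
E = 73/64, F = 3/64, G = 65/64; answer radicand W^2 = 37/32
unnormalised second-form numerators: l = -3, m = 0, n = 1/3; L = l/sqrt(37/32), and similarly M = m/sqrt(W^2), N = n/sqrt(W^2)

Answer: L = -12*sqrt(74)/37, M = 0, N = 4*sqrt(74)/111


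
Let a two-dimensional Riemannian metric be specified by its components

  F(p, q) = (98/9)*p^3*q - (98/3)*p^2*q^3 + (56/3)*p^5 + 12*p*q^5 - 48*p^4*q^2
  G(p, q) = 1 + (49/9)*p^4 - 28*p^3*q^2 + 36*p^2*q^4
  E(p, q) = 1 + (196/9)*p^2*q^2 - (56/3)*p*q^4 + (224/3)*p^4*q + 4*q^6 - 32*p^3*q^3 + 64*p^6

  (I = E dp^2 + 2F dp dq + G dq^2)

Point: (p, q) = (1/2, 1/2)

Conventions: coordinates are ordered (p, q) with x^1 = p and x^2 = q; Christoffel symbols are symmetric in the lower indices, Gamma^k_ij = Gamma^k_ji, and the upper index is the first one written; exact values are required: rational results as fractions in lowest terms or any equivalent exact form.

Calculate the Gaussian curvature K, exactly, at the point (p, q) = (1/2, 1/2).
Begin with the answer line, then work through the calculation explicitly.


Answer: K = -532800/458329

E = 673/144, F = -23/72, G = 37/36, EG - F^2 = 677/144 at the point
E_p = 575/18, E_q = 115/36, F_p = 5/24, F_q = -53/9, G_p = -5/18, G_q = 1
E_qq = -389/18, F_pq = -439/12, G_pp = -1/6
K follows from Brioschi's formula, (det M1 - det M2)/(EG - F^2)^2.
M1 = [[-E_qq/2 + F_pq - G_pp/2, E_p/2, F_p - E_q/2], [F_q - G_p/2, E, F], [G_q/2, F, G]] = [[-925/36, 575/36, -25/18], [-23/4, 673/144, -23/72], [1/2, -23/72, 37/36]]; det M1 = -146525/5184
M2 = [[0, E_q/2, G_p/2], [E_q/2, E, F], [G_p/2, F, G]] = [[0, 115/72, -5/36], [115/72, 673/144, -23/72], [-5/36, -23/72, 37/36]]; det M2 = -13325/5184
det M1 - det M2 = -925/36; K = -925/36 / (677/144)^2 = -532800/458329


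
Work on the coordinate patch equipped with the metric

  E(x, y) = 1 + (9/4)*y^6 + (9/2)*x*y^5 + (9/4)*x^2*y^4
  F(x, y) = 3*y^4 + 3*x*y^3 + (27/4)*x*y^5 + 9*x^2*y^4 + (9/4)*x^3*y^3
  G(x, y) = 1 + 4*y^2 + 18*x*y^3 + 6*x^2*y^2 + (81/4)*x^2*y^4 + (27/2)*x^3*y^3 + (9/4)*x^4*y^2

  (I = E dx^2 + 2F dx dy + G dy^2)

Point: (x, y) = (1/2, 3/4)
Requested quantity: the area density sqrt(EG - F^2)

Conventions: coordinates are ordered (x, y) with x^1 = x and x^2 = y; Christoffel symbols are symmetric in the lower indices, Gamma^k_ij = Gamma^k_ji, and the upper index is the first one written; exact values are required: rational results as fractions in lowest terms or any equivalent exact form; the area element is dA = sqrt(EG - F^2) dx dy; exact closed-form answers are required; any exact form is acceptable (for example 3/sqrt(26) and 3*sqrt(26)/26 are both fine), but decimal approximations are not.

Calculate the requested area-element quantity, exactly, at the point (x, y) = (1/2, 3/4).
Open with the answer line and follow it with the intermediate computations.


Answer: sqrt(EG - F^2) = sqrt(186709)/128

E = 34609/16384, F = 26325/8192, G = 42121/4096; EG - F^2 = 186709/16384


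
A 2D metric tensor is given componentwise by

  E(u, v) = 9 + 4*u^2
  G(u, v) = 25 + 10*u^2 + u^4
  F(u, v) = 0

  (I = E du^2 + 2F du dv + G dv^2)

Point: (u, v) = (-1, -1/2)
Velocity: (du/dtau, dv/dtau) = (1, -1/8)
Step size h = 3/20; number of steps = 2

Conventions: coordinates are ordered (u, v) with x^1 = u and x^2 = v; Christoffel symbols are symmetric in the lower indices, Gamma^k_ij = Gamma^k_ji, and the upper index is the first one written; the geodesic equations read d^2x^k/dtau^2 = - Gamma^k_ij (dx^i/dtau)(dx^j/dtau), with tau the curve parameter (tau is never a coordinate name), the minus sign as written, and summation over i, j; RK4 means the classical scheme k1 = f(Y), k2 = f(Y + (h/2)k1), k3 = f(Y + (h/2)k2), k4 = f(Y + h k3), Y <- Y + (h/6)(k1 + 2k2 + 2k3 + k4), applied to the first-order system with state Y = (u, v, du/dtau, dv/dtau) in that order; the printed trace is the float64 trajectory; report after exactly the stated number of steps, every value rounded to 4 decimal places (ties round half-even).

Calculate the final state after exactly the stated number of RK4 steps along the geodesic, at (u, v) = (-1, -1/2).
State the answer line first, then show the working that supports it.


Answer: u = -0.6867, v = -0.5413, du/dtau = 1.0880, dv/dtau = -0.1503

f(Y) = (du/dtau, dv/dtau, -Gamma^u_ij Y'^i Y'^j, -Gamma^v_ij Y'^i Y'^j) with the Gammas evaluated at the stage position; h = 0.150000; intermediate values shown to 6 dp
step 0: u = -1.0000, v = -0.5000, du/dtau = 1.0000, dv/dtau = -0.1250
step 1:
  k1: at (u, v) = (-1.000000, -0.500000), (du/dtau, dv/dtau) = (1.000000, -0.125000); Gamma_uuu = -0.307692, Gamma_uuv = 0.000000, Gamma_uvv = 0.923077, Gamma_vuu = 0.000000, Gamma_vuv = -0.333333, Gamma_vvv = 0.000000; k1 = (1.000000, -0.125000, 0.293269, -0.083333)
  k2: at (u, v) = (-0.925000, -0.509375), (du/dtau, dv/dtau) = (1.021995, -0.131250); Gamma_uuu = -0.297847, Gamma_uuv = 0.000000, Gamma_uvv = 0.872039, Gamma_vuu = 0.000000, Gamma_vuv = -0.315936, Gamma_vvv = 0.000000; k2 = (1.021995, -0.131250, 0.296071, -0.084757)
  k3: at (u, v) = (-0.923350, -0.509844), (du/dtau, dv/dtau) = (1.022205, -0.131357); Gamma_uuu = -0.297608, Gamma_uuv = 0.000000, Gamma_uvv = 0.870886, Gamma_vuu = 0.000000, Gamma_vuv = -0.315536, Gamma_vvv = 0.000000; k3 = (1.022205, -0.131357, 0.295945, -0.084736)
  k4: at (u, v) = (-0.846669, -0.519704), (du/dtau, dv/dtau) = (1.044392, -0.137710); Gamma_uuu = -0.285377, Gamma_uuv = 0.000000, Gamma_uvv = 0.815727, Gamma_vuu = 0.000000, Gamma_vuv = -0.296201, Gamma_vvv = 0.000000; k4 = (1.044392, -0.137710, 0.295806, -0.085202)
  Y <- Y + (h/6)(k1 + 2k2 + 2k3 + k4): u = -0.8467, v = -0.5197, du/dtau = 1.0443, dv/dtau = -0.1377
step 2:
  k1: at (u, v) = (-0.846680, -0.519698), (du/dtau, dv/dtau) = (1.044328, -0.137688); Gamma_uuu = -0.285379, Gamma_uuv = 0.000000, Gamma_uvv = 0.815736, Gamma_vuu = 0.000000, Gamma_vuv = -0.296204, Gamma_vvv = 0.000000; k1 = (1.044328, -0.137688, 0.295775, -0.085183)
  k2: at (u, v) = (-0.768356, -0.530025), (du/dtau, dv/dtau) = (1.066511, -0.144077); Gamma_uuu = -0.270512, Gamma_uuv = 0.000000, Gamma_uvv = 0.756132, Gamma_vuu = 0.000000, Gamma_vuv = -0.274885, Gamma_vvv = 0.000000; k2 = (1.066511, -0.144077, 0.291997, -0.084477)
  k3: at (u, v) = (-0.766692, -0.530504), (du/dtau, dv/dtau) = (1.066227, -0.144024); Gamma_uuu = -0.270170, Gamma_uuv = 0.000000, Gamma_uvv = 0.754829, Gamma_vuu = 0.000000, Gamma_vuv = -0.274416, Gamma_vvv = 0.000000; k3 = (1.066227, -0.144024, 0.291483, -0.084280)
  k4: at (u, v) = (-0.686746, -0.541302), (du/dtau, dv/dtau) = (1.088050, -0.150330); Gamma_uuu = -0.252330, Gamma_uuv = 0.000000, Gamma_uvv = 0.690327, Gamma_vuu = 0.000000, Gamma_vuv = -0.251021, Gamma_vvv = 0.000000; k4 = (1.088050, -0.150330, 0.283121, -0.082117)
  Y <- Y + (h/6)(k1 + 2k2 + 2k3 + k4): u = -0.6867, v = -0.5413, du/dtau = 1.0880, dv/dtau = -0.1503


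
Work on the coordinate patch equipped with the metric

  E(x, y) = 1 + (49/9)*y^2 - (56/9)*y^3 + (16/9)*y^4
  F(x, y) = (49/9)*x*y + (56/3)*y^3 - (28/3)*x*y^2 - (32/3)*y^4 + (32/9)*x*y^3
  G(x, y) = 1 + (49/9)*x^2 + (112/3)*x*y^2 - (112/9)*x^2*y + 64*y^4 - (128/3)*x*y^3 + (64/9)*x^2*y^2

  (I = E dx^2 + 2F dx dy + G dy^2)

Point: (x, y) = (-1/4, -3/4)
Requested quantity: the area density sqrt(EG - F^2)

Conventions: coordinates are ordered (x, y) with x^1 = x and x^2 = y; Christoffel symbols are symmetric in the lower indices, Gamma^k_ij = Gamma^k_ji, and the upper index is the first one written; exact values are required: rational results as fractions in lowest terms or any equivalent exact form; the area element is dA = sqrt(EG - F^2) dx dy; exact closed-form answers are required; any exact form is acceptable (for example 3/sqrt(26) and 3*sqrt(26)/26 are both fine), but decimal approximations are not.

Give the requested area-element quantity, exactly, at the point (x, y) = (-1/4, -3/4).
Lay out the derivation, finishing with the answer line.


E = 29/4, F = -205/24, G = 1825/144; EG - F^2 = 2725/144

Answer: sqrt(EG - F^2) = 5*sqrt(109)/12


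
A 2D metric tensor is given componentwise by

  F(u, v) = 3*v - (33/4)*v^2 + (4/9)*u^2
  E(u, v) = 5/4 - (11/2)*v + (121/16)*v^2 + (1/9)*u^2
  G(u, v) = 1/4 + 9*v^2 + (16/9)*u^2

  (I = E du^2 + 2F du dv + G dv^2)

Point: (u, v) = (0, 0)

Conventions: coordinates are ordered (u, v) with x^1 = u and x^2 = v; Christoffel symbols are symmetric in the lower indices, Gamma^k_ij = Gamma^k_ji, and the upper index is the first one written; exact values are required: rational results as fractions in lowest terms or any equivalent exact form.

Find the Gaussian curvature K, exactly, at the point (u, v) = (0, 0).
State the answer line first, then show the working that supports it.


Answer: K = -2369/225

E = 5/4, F = 0, G = 1/4, EG - F^2 = 5/16 at the point
E_u = 0, E_v = -11/2, F_u = 0, F_v = 3, G_u = 0, G_v = 0
E_vv = 121/8, F_uv = 0, G_uu = 32/9
Brioschi: K = (det M1 - det M2) / (EG - F^2)^2 with the standard first/second-derivative matrices M1, M2.
M1 = [[-E_vv/2 + F_uv - G_uu/2, E_u/2, F_u - E_v/2], [F_v - G_u/2, E, F], [G_v/2, F, G]] = [[-1345/144, 0, 11/4], [3, 5/4, 0], [0, 0, 1/4]]; det M1 = -6725/2304
M2 = [[0, E_v/2, G_u/2], [E_v/2, E, F], [G_u/2, F, G]] = [[0, -11/4, 0], [-11/4, 5/4, 0], [0, 0, 1/4]]; det M2 = -121/64
det M1 - det M2 = -2369/2304; K = -2369/2304 / (5/16)^2 = -2369/225


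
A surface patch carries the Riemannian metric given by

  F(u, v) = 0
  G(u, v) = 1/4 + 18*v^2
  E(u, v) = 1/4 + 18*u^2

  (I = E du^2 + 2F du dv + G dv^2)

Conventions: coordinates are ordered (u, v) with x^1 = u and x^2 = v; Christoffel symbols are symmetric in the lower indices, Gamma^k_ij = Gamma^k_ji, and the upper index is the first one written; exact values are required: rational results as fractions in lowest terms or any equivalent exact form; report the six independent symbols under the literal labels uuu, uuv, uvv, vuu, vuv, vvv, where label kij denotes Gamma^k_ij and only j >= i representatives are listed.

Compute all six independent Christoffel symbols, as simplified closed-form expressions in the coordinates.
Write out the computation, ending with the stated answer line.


E = 1/4 + 18*u^2; F = 0; G = 1/4 + 18*v^2
Gamma^k_ij = (1/2) g^{kl} (d_i g_jl + d_j g_il - d_l g_ij), with g^inv = (1/(EG-F^2)) [[G, -F], [-F, E]]
first partials: E_u = 36*u, E_v = 0, F_u = 0, F_v = 0, G_u = 0, G_v = 36*v
D = EG - F^2 = 1/16 + (9/2)*v^2 + (9/2)*u^2 + 324*u^2*v^2
expanded: Gamma^u_uu = (G E_u - 2F F_u + F E_v)/(2D), Gamma^u_uv = (G E_v - F G_u)/(2D), Gamma^u_vv = (2G F_v - G G_u - F G_v)/(2D), Gamma^v_uu = (2E F_u - E E_v - F E_u)/(2D), Gamma^v_uv = (E G_u - F E_v)/(2D), Gamma^v_vv = (E G_v - 2F F_v + F G_u)/(2D); substitute and cancel common factors

Answer: Gamma_uuu = 72*u/(72*u^2 + 1), Gamma_uuv = 0, Gamma_uvv = 0, Gamma_vuu = 0, Gamma_vuv = 0, Gamma_vvv = 72*v/(72*v^2 + 1)


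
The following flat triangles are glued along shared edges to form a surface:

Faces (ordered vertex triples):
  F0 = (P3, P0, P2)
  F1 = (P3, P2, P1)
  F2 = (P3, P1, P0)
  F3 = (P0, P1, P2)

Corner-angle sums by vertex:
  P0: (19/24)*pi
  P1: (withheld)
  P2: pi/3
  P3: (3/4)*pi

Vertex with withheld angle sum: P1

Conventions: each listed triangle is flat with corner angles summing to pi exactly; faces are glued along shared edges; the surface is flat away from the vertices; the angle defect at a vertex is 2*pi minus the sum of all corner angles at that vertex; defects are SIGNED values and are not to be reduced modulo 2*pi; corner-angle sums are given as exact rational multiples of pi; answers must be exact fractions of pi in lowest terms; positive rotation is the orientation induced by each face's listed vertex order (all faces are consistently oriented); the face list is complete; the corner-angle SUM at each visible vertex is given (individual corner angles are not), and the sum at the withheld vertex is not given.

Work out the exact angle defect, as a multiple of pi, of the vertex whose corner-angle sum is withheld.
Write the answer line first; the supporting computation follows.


Answer: defect(P1) = -pi/8

V = 4, E = 6, F = 4; chi = V - E + F = 2
Gauss-Bonnet: total defect = 2*pi*chi = 4*pi; visible defects sum to (33/8)*pi


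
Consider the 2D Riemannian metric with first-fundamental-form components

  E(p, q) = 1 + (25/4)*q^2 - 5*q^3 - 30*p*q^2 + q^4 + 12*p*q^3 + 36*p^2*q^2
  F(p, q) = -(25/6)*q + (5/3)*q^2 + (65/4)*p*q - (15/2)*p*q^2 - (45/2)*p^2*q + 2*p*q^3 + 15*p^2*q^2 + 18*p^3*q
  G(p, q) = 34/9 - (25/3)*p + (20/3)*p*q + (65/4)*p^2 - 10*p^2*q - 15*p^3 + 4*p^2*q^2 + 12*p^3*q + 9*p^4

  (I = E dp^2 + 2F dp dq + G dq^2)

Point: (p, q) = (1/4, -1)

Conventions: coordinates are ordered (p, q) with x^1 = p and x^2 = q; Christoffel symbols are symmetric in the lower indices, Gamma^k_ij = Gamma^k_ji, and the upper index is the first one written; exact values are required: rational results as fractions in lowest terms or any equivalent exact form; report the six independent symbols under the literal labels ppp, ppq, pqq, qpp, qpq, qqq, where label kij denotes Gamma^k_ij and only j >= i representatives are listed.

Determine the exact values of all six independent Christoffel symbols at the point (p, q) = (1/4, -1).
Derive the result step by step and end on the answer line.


E = 5, F = 35/24, G = 3529/2304 at the point
E_p = -24, E_q = -12, F_p = -83/8, F_q = -19/16, G_p = -35/8, G_q = 35/48
EG - F^2 = 12745/2304;  g^inv = (2304/12745) * [[3529/2304, -35/24], [-35/24, 5]]
first-kind symbols [ij,l] = (1/2)(d_i g_jl + d_j g_il - d_l g_ij): [pp,p] = E_p/2 = -12, [pp,q] = F_p - E_q/2 = -35/8, [pq,p] = E_q/2 = -6, [pq,q] = G_p/2 = -35/16, [qq,p] = F_q - G_p/2 = 1, [qq,q] = G_q/2 = 35/96
Gamma^p_ij = (G*[ij,p] - F*[ij,q])/(EG - F^2), Gamma^q_ij = (E*[ij,q] - F*[ij,p])/(EG - F^2)

Answer: Gamma_ppp = -27648/12745, Gamma_ppq = -13824/12745, Gamma_pqq = 2304/12745, Gamma_qpp = -2016/2549, Gamma_qpq = -1008/2549, Gamma_qqq = 168/2549


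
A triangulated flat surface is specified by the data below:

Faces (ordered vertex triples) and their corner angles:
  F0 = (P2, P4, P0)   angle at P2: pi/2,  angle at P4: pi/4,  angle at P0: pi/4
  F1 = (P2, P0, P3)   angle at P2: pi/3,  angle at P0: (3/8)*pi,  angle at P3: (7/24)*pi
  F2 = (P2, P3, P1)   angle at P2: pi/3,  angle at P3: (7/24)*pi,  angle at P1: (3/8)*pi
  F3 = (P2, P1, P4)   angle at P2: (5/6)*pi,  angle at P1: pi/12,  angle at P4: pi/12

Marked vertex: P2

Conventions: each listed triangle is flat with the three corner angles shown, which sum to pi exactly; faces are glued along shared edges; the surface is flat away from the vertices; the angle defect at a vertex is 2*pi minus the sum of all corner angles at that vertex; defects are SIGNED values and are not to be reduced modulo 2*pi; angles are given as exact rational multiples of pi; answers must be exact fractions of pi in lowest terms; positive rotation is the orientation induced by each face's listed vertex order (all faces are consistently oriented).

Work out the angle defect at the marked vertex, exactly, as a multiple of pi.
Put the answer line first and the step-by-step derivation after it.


Answer: defect(P2) = 0

Sum of corner angles at P2: 2*pi
defect = 2*pi - 2*pi


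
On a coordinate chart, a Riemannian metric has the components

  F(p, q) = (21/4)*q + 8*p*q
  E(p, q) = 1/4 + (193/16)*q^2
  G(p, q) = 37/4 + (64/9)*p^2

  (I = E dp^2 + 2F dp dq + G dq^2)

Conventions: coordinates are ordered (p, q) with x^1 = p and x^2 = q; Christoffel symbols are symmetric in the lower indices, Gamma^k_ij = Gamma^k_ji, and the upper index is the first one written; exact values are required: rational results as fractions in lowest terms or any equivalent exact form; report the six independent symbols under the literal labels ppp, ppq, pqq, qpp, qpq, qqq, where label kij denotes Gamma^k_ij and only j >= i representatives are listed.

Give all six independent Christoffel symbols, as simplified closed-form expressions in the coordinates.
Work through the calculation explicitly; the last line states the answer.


E = 1/4 + (193/16)*q^2; F = (21/4)*q + 8*p*q; G = 37/4 + (64/9)*p^2
Gamma^k_ij = (1/2) g^{kl} (d_i g_jl + d_j g_il - d_l g_ij), with g^inv = (1/(EG-F^2)) [[G, -F], [-F, E]]
first partials: E_p = 0, E_q = (193/8)*q, F_p = 8*q, F_q = 21/4 + 8*p, G_p = (128/9)*p, G_q = 0
D = EG - F^2 = 37/16 + (5377/64)*q^2 + (16/9)*p^2 - 84*p*q^2 + (196/9)*p^2*q^2
expanded: Gamma^p_pp = (G E_p - 2F F_p + F E_q)/(2D), Gamma^p_pq = (G E_q - F G_p)/(2D), Gamma^p_qq = (2G F_q - G G_p - F G_q)/(2D), Gamma^q_pp = (2E F_p - E E_q - F E_p)/(2D), Gamma^q_pq = (E G_p - F E_q)/(2D), Gamma^q_qq = (E G_q - 2F F_q + F G_p)/(2D); substitute and cancel common factors

Answer: Gamma_ppp = (18720*p*q^2 + 12285*q^2)/(12544*p^2*q^2 + 1024*p^2 - 48384*p*q^2 + 48393*q^2 + 1332), Gamma_ppq = (16640*p^2*q - 21504*p*q + 64269*q)/(12544*p^2*q^2 + 1024*p^2 - 48384*p*q^2 + 48393*q^2 + 1332), Gamma_pqq = (32768*p^3 + 193536*p^2 + 42624*p + 251748)/(112896*p^2*q^2 + 9216*p^2 - 435456*p*q^2 + 435537*q^2 + 11988), Gamma_qpp = (-112905*q^3 - 2340*q)/(50176*p^2*q^2 + 4096*p^2 - 193536*p*q^2 + 193572*q^2 + 5328), Gamma_qpq = (-6176*p*q^2 + 1024*p - 36477*q^2)/(12544*p^2*q^2 + 1024*p^2 - 48384*p*q^2 + 48393*q^2 + 1332), Gamma_qqq = (-4096*p^2*q - 26880*p*q - 15876*q)/(12544*p^2*q^2 + 1024*p^2 - 48384*p*q^2 + 48393*q^2 + 1332)


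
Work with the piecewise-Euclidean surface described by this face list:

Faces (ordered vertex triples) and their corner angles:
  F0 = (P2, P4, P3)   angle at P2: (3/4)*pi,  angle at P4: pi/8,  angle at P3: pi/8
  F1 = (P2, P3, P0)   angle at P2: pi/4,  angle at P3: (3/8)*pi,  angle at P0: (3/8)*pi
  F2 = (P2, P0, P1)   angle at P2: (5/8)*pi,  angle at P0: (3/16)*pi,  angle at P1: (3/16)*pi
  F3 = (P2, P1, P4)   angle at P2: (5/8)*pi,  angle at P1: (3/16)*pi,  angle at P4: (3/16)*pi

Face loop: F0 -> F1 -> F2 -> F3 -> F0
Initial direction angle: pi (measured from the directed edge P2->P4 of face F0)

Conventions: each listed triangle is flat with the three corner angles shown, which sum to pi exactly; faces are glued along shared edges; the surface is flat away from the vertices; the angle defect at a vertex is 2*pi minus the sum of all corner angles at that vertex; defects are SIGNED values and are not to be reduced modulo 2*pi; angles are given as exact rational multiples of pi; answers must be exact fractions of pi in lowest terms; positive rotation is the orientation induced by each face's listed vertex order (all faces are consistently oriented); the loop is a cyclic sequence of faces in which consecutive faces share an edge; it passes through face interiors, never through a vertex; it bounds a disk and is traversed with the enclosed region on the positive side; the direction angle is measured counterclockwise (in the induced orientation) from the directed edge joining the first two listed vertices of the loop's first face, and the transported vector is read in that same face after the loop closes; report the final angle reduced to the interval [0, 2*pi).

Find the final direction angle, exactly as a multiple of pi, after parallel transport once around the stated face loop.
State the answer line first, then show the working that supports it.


Answer: final direction angle = (3/4)*pi

enclosed vertex P2: corner angles sum to (9/4)*pi, defect = 2*pi - (9/4)*pi = -pi/4
final direction = starting direction + enclosed defect total, reduced mod 2*pi (induced orientation)
final angle = pi - pi/4 = (3/4)*pi (mod 2*pi)
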